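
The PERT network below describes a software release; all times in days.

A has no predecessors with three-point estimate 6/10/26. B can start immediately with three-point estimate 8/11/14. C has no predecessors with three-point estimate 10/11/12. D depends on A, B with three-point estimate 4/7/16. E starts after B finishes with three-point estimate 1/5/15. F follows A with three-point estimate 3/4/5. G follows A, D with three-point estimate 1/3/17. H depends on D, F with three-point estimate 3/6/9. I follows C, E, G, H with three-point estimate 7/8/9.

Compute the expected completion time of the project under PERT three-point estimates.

34 days

te_A = (6 + 4·10 + 26)/6 = 72/6 = 12
te_B = (8 + 4·11 + 14)/6 = 66/6 = 11
te_C = (10 + 4·11 + 12)/6 = 66/6 = 11
te_D = (4 + 4·7 + 16)/6 = 48/6 = 8
te_E = (1 + 4·5 + 15)/6 = 36/6 = 6
te_F = (3 + 4·4 + 5)/6 = 24/6 = 4
te_G = (1 + 4·3 + 17)/6 = 30/6 = 5
te_H = (3 + 4·6 + 9)/6 = 36/6 = 6
te_I = (7 + 4·8 + 9)/6 = 48/6 = 8

Forward pass:
ES_A = 0; EF_A = 12
ES_B = 0; EF_B = 11
ES_C = 0; EF_C = 11
ES_D = max(EF_A=12, EF_B=11) = 12; EF_D = 12+8 = 20
ES_E = 11; EF_E = 11+6 = 17
ES_F = 12; EF_F = 12+4 = 16
ES_G = max(EF_A=12, EF_D=20) = 20; EF_G = 20+5 = 25
ES_H = max(EF_D=20, EF_F=16) = 20; EF_H = 20+6 = 26
ES_I = max(EF_C=11, EF_E=17, EF_G=25, EF_H=26) = 26; EF_I = 26+8 = 34
Expected project duration μ = 34 days. Critical path: A → D → H → I.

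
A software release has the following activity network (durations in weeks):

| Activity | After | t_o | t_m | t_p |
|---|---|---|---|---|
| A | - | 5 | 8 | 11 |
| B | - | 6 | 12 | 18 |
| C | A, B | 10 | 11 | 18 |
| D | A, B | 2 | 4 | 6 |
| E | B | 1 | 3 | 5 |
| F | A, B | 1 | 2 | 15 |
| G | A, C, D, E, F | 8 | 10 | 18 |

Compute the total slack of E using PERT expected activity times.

te_A = (5 + 4·8 + 11)/6 = 48/6 = 8
te_B = (6 + 4·12 + 18)/6 = 72/6 = 12
te_C = (10 + 4·11 + 18)/6 = 72/6 = 12
te_D = (2 + 4·4 + 6)/6 = 24/6 = 4
te_E = (1 + 4·3 + 5)/6 = 18/6 = 3
te_F = (1 + 4·2 + 15)/6 = 24/6 = 4
te_G = (8 + 4·10 + 18)/6 = 66/6 = 11

Forward pass:
ES_A = 0; EF_A = 8
ES_B = 0; EF_B = 12
ES_C = max(EF_A=8, EF_B=12) = 12; EF_C = 12+12 = 24
ES_D = max(EF_A=8, EF_B=12) = 12; EF_D = 12+4 = 16
ES_E = 12; EF_E = 12+3 = 15
ES_F = max(EF_A=8, EF_B=12) = 12; EF_F = 12+4 = 16
ES_G = max(EF_A=8, EF_C=24, EF_D=16, EF_E=15, EF_F=16) = 24; EF_G = 24+11 = 35
Expected project duration μ = 35 weeks. Critical path: B → C → G.

Backward pass:
LF_G = 35; LS_G = 35−11 = 24
LF_F = LS_G = 24; LS_F = 24−4 = 20
LF_E = LS_G = 24; LS_E = 24−3 = 21
LF_D = LS_G = 24; LS_D = 24−4 = 20
LF_C = LS_G = 24; LS_C = 24−12 = 12
LF_B = min(LS_C=12, LS_D=20, LS_E=21, LS_F=20) = 12; LS_B = 12−12 = 0
LF_A = min(LS_C=12, LS_D=20, LS_F=20, LS_G=24) = 12; LS_A = 12−8 = 4
Slack_E = LS_E − ES_E = 21 − 12 = 9

9 weeks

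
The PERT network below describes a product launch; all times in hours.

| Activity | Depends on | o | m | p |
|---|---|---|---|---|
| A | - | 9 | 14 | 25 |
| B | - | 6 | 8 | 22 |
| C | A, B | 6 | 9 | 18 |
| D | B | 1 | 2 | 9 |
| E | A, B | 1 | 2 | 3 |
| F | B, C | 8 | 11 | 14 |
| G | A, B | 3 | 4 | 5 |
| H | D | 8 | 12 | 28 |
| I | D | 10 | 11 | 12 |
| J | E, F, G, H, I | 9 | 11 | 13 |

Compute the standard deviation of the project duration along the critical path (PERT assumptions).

te_A = (9 + 4·14 + 25)/6 = 90/6 = 15; σ²_A = ((25−9)/6)² = 7.111
te_B = (6 + 4·8 + 22)/6 = 60/6 = 10; σ²_B = ((22−6)/6)² = 7.111
te_C = (6 + 4·9 + 18)/6 = 60/6 = 10; σ²_C = ((18−6)/6)² = 4.000
te_D = (1 + 4·2 + 9)/6 = 18/6 = 3; σ²_D = ((9−1)/6)² = 1.778
te_E = (1 + 4·2 + 3)/6 = 12/6 = 2; σ²_E = ((3−1)/6)² = 0.111
te_F = (8 + 4·11 + 14)/6 = 66/6 = 11; σ²_F = ((14−8)/6)² = 1.000
te_G = (3 + 4·4 + 5)/6 = 24/6 = 4; σ²_G = ((5−3)/6)² = 0.111
te_H = (8 + 4·12 + 28)/6 = 84/6 = 14; σ²_H = ((28−8)/6)² = 11.111
te_I = (10 + 4·11 + 12)/6 = 66/6 = 11; σ²_I = ((12−10)/6)² = 0.111
te_J = (9 + 4·11 + 13)/6 = 66/6 = 11; σ²_J = ((13−9)/6)² = 0.444

Forward pass:
ES_A = 0; EF_A = 15
ES_B = 0; EF_B = 10
ES_C = max(EF_A=15, EF_B=10) = 15; EF_C = 15+10 = 25
ES_D = 10; EF_D = 10+3 = 13
ES_E = max(EF_A=15, EF_B=10) = 15; EF_E = 15+2 = 17
ES_F = max(EF_B=10, EF_C=25) = 25; EF_F = 25+11 = 36
ES_G = max(EF_A=15, EF_B=10) = 15; EF_G = 15+4 = 19
ES_H = 13; EF_H = 13+14 = 27
ES_I = 13; EF_I = 13+11 = 24
ES_J = max(EF_E=17, EF_F=36, EF_G=19, EF_H=27, EF_I=24) = 36; EF_J = 36+11 = 47
Expected project duration μ = 47 hours. Critical path: A → C → F → J.

Variance along critical path = 7.111 + 4.000 + 1.000 + 0.444 = 12.556
σ = √12.556 = 3.543 hours

3.54 hours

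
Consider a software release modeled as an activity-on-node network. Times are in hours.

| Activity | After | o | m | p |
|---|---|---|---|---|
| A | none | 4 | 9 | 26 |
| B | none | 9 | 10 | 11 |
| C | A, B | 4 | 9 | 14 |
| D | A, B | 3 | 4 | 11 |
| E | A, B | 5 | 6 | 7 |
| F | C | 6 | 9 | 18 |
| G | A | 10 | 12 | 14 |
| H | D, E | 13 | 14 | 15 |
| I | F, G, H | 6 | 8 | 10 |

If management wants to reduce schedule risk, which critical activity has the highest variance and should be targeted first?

te_A = (4 + 4·9 + 26)/6 = 66/6 = 11; σ²_A = ((26−4)/6)² = 13.444
te_B = (9 + 4·10 + 11)/6 = 60/6 = 10; σ²_B = ((11−9)/6)² = 0.111
te_C = (4 + 4·9 + 14)/6 = 54/6 = 9; σ²_C = ((14−4)/6)² = 2.778
te_D = (3 + 4·4 + 11)/6 = 30/6 = 5; σ²_D = ((11−3)/6)² = 1.778
te_E = (5 + 4·6 + 7)/6 = 36/6 = 6; σ²_E = ((7−5)/6)² = 0.111
te_F = (6 + 4·9 + 18)/6 = 60/6 = 10; σ²_F = ((18−6)/6)² = 4.000
te_G = (10 + 4·12 + 14)/6 = 72/6 = 12; σ²_G = ((14−10)/6)² = 0.444
te_H = (13 + 4·14 + 15)/6 = 84/6 = 14; σ²_H = ((15−13)/6)² = 0.111
te_I = (6 + 4·8 + 10)/6 = 48/6 = 8; σ²_I = ((10−6)/6)² = 0.444

Forward pass:
ES_A = 0; EF_A = 11
ES_B = 0; EF_B = 10
ES_C = max(EF_A=11, EF_B=10) = 11; EF_C = 11+9 = 20
ES_D = max(EF_A=11, EF_B=10) = 11; EF_D = 11+5 = 16
ES_E = max(EF_A=11, EF_B=10) = 11; EF_E = 11+6 = 17
ES_F = 20; EF_F = 20+10 = 30
ES_G = 11; EF_G = 11+12 = 23
ES_H = max(EF_D=16, EF_E=17) = 17; EF_H = 17+14 = 31
ES_I = max(EF_F=30, EF_G=23, EF_H=31) = 31; EF_I = 31+8 = 39
Expected project duration μ = 39 hours. Critical path: A → E → H → I.

Variances on critical path: σ²_A=13.444, σ²_E=0.111, σ²_H=0.111, σ²_I=0.444.
Largest is σ²_A = 13.444.

A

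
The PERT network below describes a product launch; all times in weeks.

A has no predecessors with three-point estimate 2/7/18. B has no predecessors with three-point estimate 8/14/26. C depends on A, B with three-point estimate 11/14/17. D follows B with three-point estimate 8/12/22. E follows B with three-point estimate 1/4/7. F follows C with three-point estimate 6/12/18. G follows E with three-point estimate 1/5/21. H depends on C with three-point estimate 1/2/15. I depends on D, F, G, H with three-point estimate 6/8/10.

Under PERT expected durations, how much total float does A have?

7 weeks

te_A = (2 + 4·7 + 18)/6 = 48/6 = 8
te_B = (8 + 4·14 + 26)/6 = 90/6 = 15
te_C = (11 + 4·14 + 17)/6 = 84/6 = 14
te_D = (8 + 4·12 + 22)/6 = 78/6 = 13
te_E = (1 + 4·4 + 7)/6 = 24/6 = 4
te_F = (6 + 4·12 + 18)/6 = 72/6 = 12
te_G = (1 + 4·5 + 21)/6 = 42/6 = 7
te_H = (1 + 4·2 + 15)/6 = 24/6 = 4
te_I = (6 + 4·8 + 10)/6 = 48/6 = 8

Forward pass:
ES_A = 0; EF_A = 8
ES_B = 0; EF_B = 15
ES_C = max(EF_A=8, EF_B=15) = 15; EF_C = 15+14 = 29
ES_D = 15; EF_D = 15+13 = 28
ES_E = 15; EF_E = 15+4 = 19
ES_F = 29; EF_F = 29+12 = 41
ES_G = 19; EF_G = 19+7 = 26
ES_H = 29; EF_H = 29+4 = 33
ES_I = max(EF_D=28, EF_F=41, EF_G=26, EF_H=33) = 41; EF_I = 41+8 = 49
Expected project duration μ = 49 weeks. Critical path: B → C → F → I.

Backward pass:
LF_I = 49; LS_I = 49−8 = 41
LF_H = LS_I = 41; LS_H = 41−4 = 37
LF_G = LS_I = 41; LS_G = 41−7 = 34
LF_F = LS_I = 41; LS_F = 41−12 = 29
LF_E = LS_G = 34; LS_E = 34−4 = 30
LF_D = LS_I = 41; LS_D = 41−13 = 28
LF_C = min(LS_F=29, LS_H=37) = 29; LS_C = 29−14 = 15
LF_B = min(LS_C=15, LS_D=28, LS_E=30) = 15; LS_B = 15−15 = 0
LF_A = LS_C = 15; LS_A = 15−8 = 7
Slack_A = LS_A − ES_A = 7 − 0 = 7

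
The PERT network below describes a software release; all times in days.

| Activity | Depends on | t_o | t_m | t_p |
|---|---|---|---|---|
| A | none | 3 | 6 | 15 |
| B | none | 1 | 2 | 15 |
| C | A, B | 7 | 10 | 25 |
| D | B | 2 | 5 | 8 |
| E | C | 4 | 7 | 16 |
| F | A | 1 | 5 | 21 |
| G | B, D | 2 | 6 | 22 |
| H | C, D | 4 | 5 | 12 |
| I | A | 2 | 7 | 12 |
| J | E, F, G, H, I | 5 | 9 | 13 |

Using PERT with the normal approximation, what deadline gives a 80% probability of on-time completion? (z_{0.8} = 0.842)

39.6 days

te_A = (3 + 4·6 + 15)/6 = 42/6 = 7; σ²_A = ((15−3)/6)² = 4.000
te_B = (1 + 4·2 + 15)/6 = 24/6 = 4; σ²_B = ((15−1)/6)² = 5.444
te_C = (7 + 4·10 + 25)/6 = 72/6 = 12; σ²_C = ((25−7)/6)² = 9.000
te_D = (2 + 4·5 + 8)/6 = 30/6 = 5; σ²_D = ((8−2)/6)² = 1.000
te_E = (4 + 4·7 + 16)/6 = 48/6 = 8; σ²_E = ((16−4)/6)² = 4.000
te_F = (1 + 4·5 + 21)/6 = 42/6 = 7; σ²_F = ((21−1)/6)² = 11.111
te_G = (2 + 4·6 + 22)/6 = 48/6 = 8; σ²_G = ((22−2)/6)² = 11.111
te_H = (4 + 4·5 + 12)/6 = 36/6 = 6; σ²_H = ((12−4)/6)² = 1.778
te_I = (2 + 4·7 + 12)/6 = 42/6 = 7; σ²_I = ((12−2)/6)² = 2.778
te_J = (5 + 4·9 + 13)/6 = 54/6 = 9; σ²_J = ((13−5)/6)² = 1.778

Forward pass:
ES_A = 0; EF_A = 7
ES_B = 0; EF_B = 4
ES_C = max(EF_A=7, EF_B=4) = 7; EF_C = 7+12 = 19
ES_D = 4; EF_D = 4+5 = 9
ES_E = 19; EF_E = 19+8 = 27
ES_F = 7; EF_F = 7+7 = 14
ES_G = max(EF_B=4, EF_D=9) = 9; EF_G = 9+8 = 17
ES_H = max(EF_C=19, EF_D=9) = 19; EF_H = 19+6 = 25
ES_I = 7; EF_I = 7+7 = 14
ES_J = max(EF_E=27, EF_F=14, EF_G=17, EF_H=25, EF_I=14) = 27; EF_J = 27+9 = 36
Expected project duration μ = 36 days. Critical path: A → C → E → J.

Variance along critical path = 4.000 + 9.000 + 4.000 + 1.778 = 18.778; σ = 4.333 days.
D = μ + z·σ = 36 + 0.842·4.333 = 39.6 days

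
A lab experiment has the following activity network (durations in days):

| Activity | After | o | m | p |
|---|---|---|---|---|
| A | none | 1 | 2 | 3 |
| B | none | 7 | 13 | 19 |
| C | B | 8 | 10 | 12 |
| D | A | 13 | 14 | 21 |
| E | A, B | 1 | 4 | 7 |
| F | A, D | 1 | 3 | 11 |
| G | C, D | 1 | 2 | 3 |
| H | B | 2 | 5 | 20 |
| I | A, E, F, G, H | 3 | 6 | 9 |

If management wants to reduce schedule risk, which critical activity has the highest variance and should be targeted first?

B

te_A = (1 + 4·2 + 3)/6 = 12/6 = 2; σ²_A = ((3−1)/6)² = 0.111
te_B = (7 + 4·13 + 19)/6 = 78/6 = 13; σ²_B = ((19−7)/6)² = 4.000
te_C = (8 + 4·10 + 12)/6 = 60/6 = 10; σ²_C = ((12−8)/6)² = 0.444
te_D = (13 + 4·14 + 21)/6 = 90/6 = 15; σ²_D = ((21−13)/6)² = 1.778
te_E = (1 + 4·4 + 7)/6 = 24/6 = 4; σ²_E = ((7−1)/6)² = 1.000
te_F = (1 + 4·3 + 11)/6 = 24/6 = 4; σ²_F = ((11−1)/6)² = 2.778
te_G = (1 + 4·2 + 3)/6 = 12/6 = 2; σ²_G = ((3−1)/6)² = 0.111
te_H = (2 + 4·5 + 20)/6 = 42/6 = 7; σ²_H = ((20−2)/6)² = 9.000
te_I = (3 + 4·6 + 9)/6 = 36/6 = 6; σ²_I = ((9−3)/6)² = 1.000

Forward pass:
ES_A = 0; EF_A = 2
ES_B = 0; EF_B = 13
ES_C = 13; EF_C = 13+10 = 23
ES_D = 2; EF_D = 2+15 = 17
ES_E = max(EF_A=2, EF_B=13) = 13; EF_E = 13+4 = 17
ES_F = max(EF_A=2, EF_D=17) = 17; EF_F = 17+4 = 21
ES_G = max(EF_C=23, EF_D=17) = 23; EF_G = 23+2 = 25
ES_H = 13; EF_H = 13+7 = 20
ES_I = max(EF_A=2, EF_E=17, EF_F=21, EF_G=25, EF_H=20) = 25; EF_I = 25+6 = 31
Expected project duration μ = 31 days. Critical path: B → C → G → I.

Variances on critical path: σ²_B=4.000, σ²_C=0.444, σ²_G=0.111, σ²_I=1.000.
Largest is σ²_B = 4.000.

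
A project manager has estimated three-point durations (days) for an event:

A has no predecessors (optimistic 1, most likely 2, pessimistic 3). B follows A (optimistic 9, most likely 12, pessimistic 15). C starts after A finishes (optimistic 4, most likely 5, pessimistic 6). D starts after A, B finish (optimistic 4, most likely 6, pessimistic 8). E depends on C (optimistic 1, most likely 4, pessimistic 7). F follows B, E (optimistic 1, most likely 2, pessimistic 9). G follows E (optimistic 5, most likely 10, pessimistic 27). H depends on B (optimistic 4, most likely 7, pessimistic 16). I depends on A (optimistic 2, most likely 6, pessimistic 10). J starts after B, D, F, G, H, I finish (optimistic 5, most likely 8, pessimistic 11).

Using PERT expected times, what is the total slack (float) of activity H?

1 days

te_A = (1 + 4·2 + 3)/6 = 12/6 = 2
te_B = (9 + 4·12 + 15)/6 = 72/6 = 12
te_C = (4 + 4·5 + 6)/6 = 30/6 = 5
te_D = (4 + 4·6 + 8)/6 = 36/6 = 6
te_E = (1 + 4·4 + 7)/6 = 24/6 = 4
te_F = (1 + 4·2 + 9)/6 = 18/6 = 3
te_G = (5 + 4·10 + 27)/6 = 72/6 = 12
te_H = (4 + 4·7 + 16)/6 = 48/6 = 8
te_I = (2 + 4·6 + 10)/6 = 36/6 = 6
te_J = (5 + 4·8 + 11)/6 = 48/6 = 8

Forward pass:
ES_A = 0; EF_A = 2
ES_B = 2; EF_B = 2+12 = 14
ES_C = 2; EF_C = 2+5 = 7
ES_D = max(EF_A=2, EF_B=14) = 14; EF_D = 14+6 = 20
ES_E = 7; EF_E = 7+4 = 11
ES_F = max(EF_B=14, EF_E=11) = 14; EF_F = 14+3 = 17
ES_G = 11; EF_G = 11+12 = 23
ES_H = 14; EF_H = 14+8 = 22
ES_I = 2; EF_I = 2+6 = 8
ES_J = max(EF_B=14, EF_D=20, EF_F=17, EF_G=23, EF_H=22, EF_I=8) = 23; EF_J = 23+8 = 31
Expected project duration μ = 31 days. Critical path: A → C → E → G → J.

Backward pass:
LF_J = 31; LS_J = 31−8 = 23
LF_I = LS_J = 23; LS_I = 23−6 = 17
LF_H = LS_J = 23; LS_H = 23−8 = 15
LF_G = LS_J = 23; LS_G = 23−12 = 11
LF_F = LS_J = 23; LS_F = 23−3 = 20
LF_E = min(LS_F=20, LS_G=11) = 11; LS_E = 11−4 = 7
LF_D = LS_J = 23; LS_D = 23−6 = 17
LF_C = LS_E = 7; LS_C = 7−5 = 2
LF_B = min(LS_D=17, LS_F=20, LS_H=15, LS_J=23) = 15; LS_B = 15−12 = 3
LF_A = min(LS_B=3, LS_C=2, LS_D=17, LS_I=17) = 2; LS_A = 2−2 = 0
Slack_H = LS_H − ES_H = 15 − 14 = 1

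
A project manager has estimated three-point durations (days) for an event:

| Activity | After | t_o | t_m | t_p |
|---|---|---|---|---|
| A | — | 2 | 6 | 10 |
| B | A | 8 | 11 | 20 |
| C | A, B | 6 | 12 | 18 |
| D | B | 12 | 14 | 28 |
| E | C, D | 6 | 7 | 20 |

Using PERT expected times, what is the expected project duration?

te_A = (2 + 4·6 + 10)/6 = 36/6 = 6
te_B = (8 + 4·11 + 20)/6 = 72/6 = 12
te_C = (6 + 4·12 + 18)/6 = 72/6 = 12
te_D = (12 + 4·14 + 28)/6 = 96/6 = 16
te_E = (6 + 4·7 + 20)/6 = 54/6 = 9

Forward pass:
ES_A = 0; EF_A = 6
ES_B = 6; EF_B = 6+12 = 18
ES_C = max(EF_A=6, EF_B=18) = 18; EF_C = 18+12 = 30
ES_D = 18; EF_D = 18+16 = 34
ES_E = max(EF_C=30, EF_D=34) = 34; EF_E = 34+9 = 43
Expected project duration μ = 43 days. Critical path: A → B → D → E.

43 days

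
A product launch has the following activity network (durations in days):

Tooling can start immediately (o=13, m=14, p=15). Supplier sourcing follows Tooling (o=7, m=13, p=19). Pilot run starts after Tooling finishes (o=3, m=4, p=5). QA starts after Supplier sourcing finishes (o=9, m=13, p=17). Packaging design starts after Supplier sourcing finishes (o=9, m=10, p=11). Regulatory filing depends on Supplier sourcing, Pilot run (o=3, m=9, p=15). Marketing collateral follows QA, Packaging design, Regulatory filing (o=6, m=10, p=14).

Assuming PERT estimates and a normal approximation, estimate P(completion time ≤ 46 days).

te_Tooling = (13 + 4·14 + 15)/6 = 84/6 = 14; σ²_Tooling = ((15−13)/6)² = 0.111
te_Supplier sourcing = (7 + 4·13 + 19)/6 = 78/6 = 13; σ²_Supplier sourcing = ((19−7)/6)² = 4.000
te_Pilot run = (3 + 4·4 + 5)/6 = 24/6 = 4; σ²_Pilot run = ((5−3)/6)² = 0.111
te_QA = (9 + 4·13 + 17)/6 = 78/6 = 13; σ²_QA = ((17−9)/6)² = 1.778
te_Packaging design = (9 + 4·10 + 11)/6 = 60/6 = 10; σ²_Packaging design = ((11−9)/6)² = 0.111
te_Regulatory filing = (3 + 4·9 + 15)/6 = 54/6 = 9; σ²_Regulatory filing = ((15−3)/6)² = 4.000
te_Marketing collateral = (6 + 4·10 + 14)/6 = 60/6 = 10; σ²_Marketing collateral = ((14−6)/6)² = 1.778

Forward pass:
ES_Tooling = 0; EF_Tooling = 14
ES_Supplier sourcing = 14; EF_Supplier sourcing = 14+13 = 27
ES_Pilot run = 14; EF_Pilot run = 14+4 = 18
ES_QA = 27; EF_QA = 27+13 = 40
ES_Packaging design = 27; EF_Packaging design = 27+10 = 37
ES_Regulatory filing = max(EF_Supplier sourcing=27, EF_Pilot run=18) = 27; EF_Regulatory filing = 27+9 = 36
ES_Marketing collateral = max(EF_QA=40, EF_Packaging design=37, EF_Regulatory filing=36) = 40; EF_Marketing collateral = 40+10 = 50
Expected project duration μ = 50 days. Critical path: Tooling → Supplier sourcing → QA → Marketing collateral.

Variance along critical path = 0.111 + 4.000 + 1.778 + 1.778 = 7.667; σ = √7.667 = 2.769 days.
Z = (46 − 50) / 2.769 = -1.445
P(T ≤ 46) = Φ(-1.445) ≈ 0.074

0.074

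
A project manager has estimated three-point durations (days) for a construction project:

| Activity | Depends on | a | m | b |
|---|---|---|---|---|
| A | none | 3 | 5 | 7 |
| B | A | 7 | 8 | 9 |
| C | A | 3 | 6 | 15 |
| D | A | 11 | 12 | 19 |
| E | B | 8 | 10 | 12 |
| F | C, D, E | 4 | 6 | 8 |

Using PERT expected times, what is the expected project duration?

29 days

te_A = (3 + 4·5 + 7)/6 = 30/6 = 5
te_B = (7 + 4·8 + 9)/6 = 48/6 = 8
te_C = (3 + 4·6 + 15)/6 = 42/6 = 7
te_D = (11 + 4·12 + 19)/6 = 78/6 = 13
te_E = (8 + 4·10 + 12)/6 = 60/6 = 10
te_F = (4 + 4·6 + 8)/6 = 36/6 = 6

Forward pass:
ES_A = 0; EF_A = 5
ES_B = 5; EF_B = 5+8 = 13
ES_C = 5; EF_C = 5+7 = 12
ES_D = 5; EF_D = 5+13 = 18
ES_E = 13; EF_E = 13+10 = 23
ES_F = max(EF_C=12, EF_D=18, EF_E=23) = 23; EF_F = 23+6 = 29
Expected project duration μ = 29 days. Critical path: A → B → E → F.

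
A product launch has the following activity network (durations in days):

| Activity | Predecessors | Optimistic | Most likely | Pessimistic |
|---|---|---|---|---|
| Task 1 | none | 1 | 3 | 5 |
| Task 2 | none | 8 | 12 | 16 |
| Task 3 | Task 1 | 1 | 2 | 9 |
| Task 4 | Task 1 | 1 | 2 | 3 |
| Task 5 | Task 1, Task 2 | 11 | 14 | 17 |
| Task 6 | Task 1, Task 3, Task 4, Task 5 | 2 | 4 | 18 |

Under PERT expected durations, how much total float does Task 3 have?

te_Task 1 = (1 + 4·3 + 5)/6 = 18/6 = 3
te_Task 2 = (8 + 4·12 + 16)/6 = 72/6 = 12
te_Task 3 = (1 + 4·2 + 9)/6 = 18/6 = 3
te_Task 4 = (1 + 4·2 + 3)/6 = 12/6 = 2
te_Task 5 = (11 + 4·14 + 17)/6 = 84/6 = 14
te_Task 6 = (2 + 4·4 + 18)/6 = 36/6 = 6

Forward pass:
ES_Task 1 = 0; EF_Task 1 = 3
ES_Task 2 = 0; EF_Task 2 = 12
ES_Task 3 = 3; EF_Task 3 = 3+3 = 6
ES_Task 4 = 3; EF_Task 4 = 3+2 = 5
ES_Task 5 = max(EF_Task 1=3, EF_Task 2=12) = 12; EF_Task 5 = 12+14 = 26
ES_Task 6 = max(EF_Task 1=3, EF_Task 3=6, EF_Task 4=5, EF_Task 5=26) = 26; EF_Task 6 = 26+6 = 32
Expected project duration μ = 32 days. Critical path: Task 2 → Task 5 → Task 6.

Backward pass:
LF_Task 6 = 32; LS_Task 6 = 32−6 = 26
LF_Task 5 = LS_Task 6 = 26; LS_Task 5 = 26−14 = 12
LF_Task 4 = LS_Task 6 = 26; LS_Task 4 = 26−2 = 24
LF_Task 3 = LS_Task 6 = 26; LS_Task 3 = 26−3 = 23
LF_Task 2 = LS_Task 5 = 12; LS_Task 2 = 12−12 = 0
LF_Task 1 = min(LS_Task 3=23, LS_Task 4=24, LS_Task 5=12, LS_Task 6=26) = 12; LS_Task 1 = 12−3 = 9
Slack_Task 3 = LS_Task 3 − ES_Task 3 = 23 − 3 = 20

20 days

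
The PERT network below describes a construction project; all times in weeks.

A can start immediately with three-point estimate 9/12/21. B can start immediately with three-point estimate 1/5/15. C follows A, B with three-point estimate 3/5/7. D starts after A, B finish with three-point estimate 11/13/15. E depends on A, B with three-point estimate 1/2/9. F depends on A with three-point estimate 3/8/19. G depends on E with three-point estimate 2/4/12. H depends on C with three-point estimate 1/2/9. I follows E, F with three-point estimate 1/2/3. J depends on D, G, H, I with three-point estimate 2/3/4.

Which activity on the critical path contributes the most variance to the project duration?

te_A = (9 + 4·12 + 21)/6 = 78/6 = 13; σ²_A = ((21−9)/6)² = 4.000
te_B = (1 + 4·5 + 15)/6 = 36/6 = 6; σ²_B = ((15−1)/6)² = 5.444
te_C = (3 + 4·5 + 7)/6 = 30/6 = 5; σ²_C = ((7−3)/6)² = 0.444
te_D = (11 + 4·13 + 15)/6 = 78/6 = 13; σ²_D = ((15−11)/6)² = 0.444
te_E = (1 + 4·2 + 9)/6 = 18/6 = 3; σ²_E = ((9−1)/6)² = 1.778
te_F = (3 + 4·8 + 19)/6 = 54/6 = 9; σ²_F = ((19−3)/6)² = 7.111
te_G = (2 + 4·4 + 12)/6 = 30/6 = 5; σ²_G = ((12−2)/6)² = 2.778
te_H = (1 + 4·2 + 9)/6 = 18/6 = 3; σ²_H = ((9−1)/6)² = 1.778
te_I = (1 + 4·2 + 3)/6 = 12/6 = 2; σ²_I = ((3−1)/6)² = 0.111
te_J = (2 + 4·3 + 4)/6 = 18/6 = 3; σ²_J = ((4−2)/6)² = 0.111

Forward pass:
ES_A = 0; EF_A = 13
ES_B = 0; EF_B = 6
ES_C = max(EF_A=13, EF_B=6) = 13; EF_C = 13+5 = 18
ES_D = max(EF_A=13, EF_B=6) = 13; EF_D = 13+13 = 26
ES_E = max(EF_A=13, EF_B=6) = 13; EF_E = 13+3 = 16
ES_F = 13; EF_F = 13+9 = 22
ES_G = 16; EF_G = 16+5 = 21
ES_H = 18; EF_H = 18+3 = 21
ES_I = max(EF_E=16, EF_F=22) = 22; EF_I = 22+2 = 24
ES_J = max(EF_D=26, EF_G=21, EF_H=21, EF_I=24) = 26; EF_J = 26+3 = 29
Expected project duration μ = 29 weeks. Critical path: A → D → J.

Variances on critical path: σ²_A=4.000, σ²_D=0.444, σ²_J=0.111.
Largest is σ²_A = 4.000.

A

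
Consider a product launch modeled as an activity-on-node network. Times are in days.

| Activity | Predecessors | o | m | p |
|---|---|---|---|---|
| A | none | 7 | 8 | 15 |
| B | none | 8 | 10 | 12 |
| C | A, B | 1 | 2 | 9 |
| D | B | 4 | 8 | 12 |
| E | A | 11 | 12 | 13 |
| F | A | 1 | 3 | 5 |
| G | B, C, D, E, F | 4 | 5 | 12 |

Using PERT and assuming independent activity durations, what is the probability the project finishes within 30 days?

0.941

te_A = (7 + 4·8 + 15)/6 = 54/6 = 9; σ²_A = ((15−7)/6)² = 1.778
te_B = (8 + 4·10 + 12)/6 = 60/6 = 10; σ²_B = ((12−8)/6)² = 0.444
te_C = (1 + 4·2 + 9)/6 = 18/6 = 3; σ²_C = ((9−1)/6)² = 1.778
te_D = (4 + 4·8 + 12)/6 = 48/6 = 8; σ²_D = ((12−4)/6)² = 1.778
te_E = (11 + 4·12 + 13)/6 = 72/6 = 12; σ²_E = ((13−11)/6)² = 0.111
te_F = (1 + 4·3 + 5)/6 = 18/6 = 3; σ²_F = ((5−1)/6)² = 0.444
te_G = (4 + 4·5 + 12)/6 = 36/6 = 6; σ²_G = ((12−4)/6)² = 1.778

Forward pass:
ES_A = 0; EF_A = 9
ES_B = 0; EF_B = 10
ES_C = max(EF_A=9, EF_B=10) = 10; EF_C = 10+3 = 13
ES_D = 10; EF_D = 10+8 = 18
ES_E = 9; EF_E = 9+12 = 21
ES_F = 9; EF_F = 9+3 = 12
ES_G = max(EF_B=10, EF_C=13, EF_D=18, EF_E=21, EF_F=12) = 21; EF_G = 21+6 = 27
Expected project duration μ = 27 days. Critical path: A → E → G.

Variance along critical path = 1.778 + 0.111 + 1.778 = 3.667; σ = √3.667 = 1.915 days.
Z = (30 − 27) / 1.915 = 1.567
P(T ≤ 30) = Φ(1.567) ≈ 0.941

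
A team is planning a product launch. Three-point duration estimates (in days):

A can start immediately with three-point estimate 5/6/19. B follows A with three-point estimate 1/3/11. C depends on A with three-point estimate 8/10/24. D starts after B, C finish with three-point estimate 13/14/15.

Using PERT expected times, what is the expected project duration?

34 days

te_A = (5 + 4·6 + 19)/6 = 48/6 = 8
te_B = (1 + 4·3 + 11)/6 = 24/6 = 4
te_C = (8 + 4·10 + 24)/6 = 72/6 = 12
te_D = (13 + 4·14 + 15)/6 = 84/6 = 14

Forward pass:
ES_A = 0; EF_A = 8
ES_B = 8; EF_B = 8+4 = 12
ES_C = 8; EF_C = 8+12 = 20
ES_D = max(EF_B=12, EF_C=20) = 20; EF_D = 20+14 = 34
Expected project duration μ = 34 days. Critical path: A → C → D.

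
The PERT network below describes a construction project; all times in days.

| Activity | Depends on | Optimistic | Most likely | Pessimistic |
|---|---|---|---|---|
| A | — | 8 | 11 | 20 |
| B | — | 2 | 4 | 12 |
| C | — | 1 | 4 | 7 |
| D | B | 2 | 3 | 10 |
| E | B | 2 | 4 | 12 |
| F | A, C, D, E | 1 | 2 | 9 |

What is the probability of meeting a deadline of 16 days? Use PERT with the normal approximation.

te_A = (8 + 4·11 + 20)/6 = 72/6 = 12; σ²_A = ((20−8)/6)² = 4.000
te_B = (2 + 4·4 + 12)/6 = 30/6 = 5; σ²_B = ((12−2)/6)² = 2.778
te_C = (1 + 4·4 + 7)/6 = 24/6 = 4; σ²_C = ((7−1)/6)² = 1.000
te_D = (2 + 4·3 + 10)/6 = 24/6 = 4; σ²_D = ((10−2)/6)² = 1.778
te_E = (2 + 4·4 + 12)/6 = 30/6 = 5; σ²_E = ((12−2)/6)² = 2.778
te_F = (1 + 4·2 + 9)/6 = 18/6 = 3; σ²_F = ((9−1)/6)² = 1.778

Forward pass:
ES_A = 0; EF_A = 12
ES_B = 0; EF_B = 5
ES_C = 0; EF_C = 4
ES_D = 5; EF_D = 5+4 = 9
ES_E = 5; EF_E = 5+5 = 10
ES_F = max(EF_A=12, EF_C=4, EF_D=9, EF_E=10) = 12; EF_F = 12+3 = 15
Expected project duration μ = 15 days. Critical path: A → F.

Variance along critical path = 4.000 + 1.778 = 5.778; σ = √5.778 = 2.404 days.
Z = (16 − 15) / 2.404 = 0.416
P(T ≤ 16) = Φ(0.416) ≈ 0.661

0.661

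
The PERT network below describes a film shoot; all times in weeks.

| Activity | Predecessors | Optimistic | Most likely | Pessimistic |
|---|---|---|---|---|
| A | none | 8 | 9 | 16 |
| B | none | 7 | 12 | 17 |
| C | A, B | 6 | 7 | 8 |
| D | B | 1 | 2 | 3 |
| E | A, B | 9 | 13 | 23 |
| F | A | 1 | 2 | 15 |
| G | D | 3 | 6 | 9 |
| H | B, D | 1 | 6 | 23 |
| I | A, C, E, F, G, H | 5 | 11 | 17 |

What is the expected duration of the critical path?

te_A = (8 + 4·9 + 16)/6 = 60/6 = 10
te_B = (7 + 4·12 + 17)/6 = 72/6 = 12
te_C = (6 + 4·7 + 8)/6 = 42/6 = 7
te_D = (1 + 4·2 + 3)/6 = 12/6 = 2
te_E = (9 + 4·13 + 23)/6 = 84/6 = 14
te_F = (1 + 4·2 + 15)/6 = 24/6 = 4
te_G = (3 + 4·6 + 9)/6 = 36/6 = 6
te_H = (1 + 4·6 + 23)/6 = 48/6 = 8
te_I = (5 + 4·11 + 17)/6 = 66/6 = 11

Forward pass:
ES_A = 0; EF_A = 10
ES_B = 0; EF_B = 12
ES_C = max(EF_A=10, EF_B=12) = 12; EF_C = 12+7 = 19
ES_D = 12; EF_D = 12+2 = 14
ES_E = max(EF_A=10, EF_B=12) = 12; EF_E = 12+14 = 26
ES_F = 10; EF_F = 10+4 = 14
ES_G = 14; EF_G = 14+6 = 20
ES_H = max(EF_B=12, EF_D=14) = 14; EF_H = 14+8 = 22
ES_I = max(EF_A=10, EF_C=19, EF_E=26, EF_F=14, EF_G=20, EF_H=22) = 26; EF_I = 26+11 = 37
Expected project duration μ = 37 weeks. Critical path: B → E → I.

37 weeks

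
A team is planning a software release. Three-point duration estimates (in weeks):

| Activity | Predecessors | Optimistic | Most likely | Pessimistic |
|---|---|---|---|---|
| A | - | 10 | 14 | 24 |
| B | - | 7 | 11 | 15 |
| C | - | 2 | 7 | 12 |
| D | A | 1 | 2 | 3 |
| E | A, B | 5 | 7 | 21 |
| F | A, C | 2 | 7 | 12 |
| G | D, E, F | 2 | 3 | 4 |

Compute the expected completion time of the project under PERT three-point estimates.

27 weeks

te_A = (10 + 4·14 + 24)/6 = 90/6 = 15
te_B = (7 + 4·11 + 15)/6 = 66/6 = 11
te_C = (2 + 4·7 + 12)/6 = 42/6 = 7
te_D = (1 + 4·2 + 3)/6 = 12/6 = 2
te_E = (5 + 4·7 + 21)/6 = 54/6 = 9
te_F = (2 + 4·7 + 12)/6 = 42/6 = 7
te_G = (2 + 4·3 + 4)/6 = 18/6 = 3

Forward pass:
ES_A = 0; EF_A = 15
ES_B = 0; EF_B = 11
ES_C = 0; EF_C = 7
ES_D = 15; EF_D = 15+2 = 17
ES_E = max(EF_A=15, EF_B=11) = 15; EF_E = 15+9 = 24
ES_F = max(EF_A=15, EF_C=7) = 15; EF_F = 15+7 = 22
ES_G = max(EF_D=17, EF_E=24, EF_F=22) = 24; EF_G = 24+3 = 27
Expected project duration μ = 27 weeks. Critical path: A → E → G.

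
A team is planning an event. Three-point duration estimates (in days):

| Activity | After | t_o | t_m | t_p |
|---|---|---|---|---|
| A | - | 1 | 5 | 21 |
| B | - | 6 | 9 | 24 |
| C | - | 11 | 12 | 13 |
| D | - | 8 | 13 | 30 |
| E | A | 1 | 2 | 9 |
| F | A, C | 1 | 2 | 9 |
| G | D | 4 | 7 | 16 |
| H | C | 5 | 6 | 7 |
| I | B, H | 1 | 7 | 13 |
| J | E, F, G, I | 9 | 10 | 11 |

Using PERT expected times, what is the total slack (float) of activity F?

10 days

te_A = (1 + 4·5 + 21)/6 = 42/6 = 7
te_B = (6 + 4·9 + 24)/6 = 66/6 = 11
te_C = (11 + 4·12 + 13)/6 = 72/6 = 12
te_D = (8 + 4·13 + 30)/6 = 90/6 = 15
te_E = (1 + 4·2 + 9)/6 = 18/6 = 3
te_F = (1 + 4·2 + 9)/6 = 18/6 = 3
te_G = (4 + 4·7 + 16)/6 = 48/6 = 8
te_H = (5 + 4·6 + 7)/6 = 36/6 = 6
te_I = (1 + 4·7 + 13)/6 = 42/6 = 7
te_J = (9 + 4·10 + 11)/6 = 60/6 = 10

Forward pass:
ES_A = 0; EF_A = 7
ES_B = 0; EF_B = 11
ES_C = 0; EF_C = 12
ES_D = 0; EF_D = 15
ES_E = 7; EF_E = 7+3 = 10
ES_F = max(EF_A=7, EF_C=12) = 12; EF_F = 12+3 = 15
ES_G = 15; EF_G = 15+8 = 23
ES_H = 12; EF_H = 12+6 = 18
ES_I = max(EF_B=11, EF_H=18) = 18; EF_I = 18+7 = 25
ES_J = max(EF_E=10, EF_F=15, EF_G=23, EF_I=25) = 25; EF_J = 25+10 = 35
Expected project duration μ = 35 days. Critical path: C → H → I → J.

Backward pass:
LF_J = 35; LS_J = 35−10 = 25
LF_I = LS_J = 25; LS_I = 25−7 = 18
LF_H = LS_I = 18; LS_H = 18−6 = 12
LF_G = LS_J = 25; LS_G = 25−8 = 17
LF_F = LS_J = 25; LS_F = 25−3 = 22
LF_E = LS_J = 25; LS_E = 25−3 = 22
LF_D = LS_G = 17; LS_D = 17−15 = 2
LF_C = min(LS_F=22, LS_H=12) = 12; LS_C = 12−12 = 0
LF_B = LS_I = 18; LS_B = 18−11 = 7
LF_A = min(LS_E=22, LS_F=22) = 22; LS_A = 22−7 = 15
Slack_F = LS_F − ES_F = 22 − 12 = 10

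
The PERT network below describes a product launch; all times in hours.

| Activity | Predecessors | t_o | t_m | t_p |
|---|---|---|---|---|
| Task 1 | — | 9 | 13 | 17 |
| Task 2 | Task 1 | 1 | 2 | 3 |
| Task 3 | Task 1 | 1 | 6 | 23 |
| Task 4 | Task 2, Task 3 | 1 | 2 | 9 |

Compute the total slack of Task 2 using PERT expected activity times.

te_Task 1 = (9 + 4·13 + 17)/6 = 78/6 = 13
te_Task 2 = (1 + 4·2 + 3)/6 = 12/6 = 2
te_Task 3 = (1 + 4·6 + 23)/6 = 48/6 = 8
te_Task 4 = (1 + 4·2 + 9)/6 = 18/6 = 3

Forward pass:
ES_Task 1 = 0; EF_Task 1 = 13
ES_Task 2 = 13; EF_Task 2 = 13+2 = 15
ES_Task 3 = 13; EF_Task 3 = 13+8 = 21
ES_Task 4 = max(EF_Task 2=15, EF_Task 3=21) = 21; EF_Task 4 = 21+3 = 24
Expected project duration μ = 24 hours. Critical path: Task 1 → Task 3 → Task 4.

Backward pass:
LF_Task 4 = 24; LS_Task 4 = 24−3 = 21
LF_Task 3 = LS_Task 4 = 21; LS_Task 3 = 21−8 = 13
LF_Task 2 = LS_Task 4 = 21; LS_Task 2 = 21−2 = 19
LF_Task 1 = min(LS_Task 2=19, LS_Task 3=13) = 13; LS_Task 1 = 13−13 = 0
Slack_Task 2 = LS_Task 2 − ES_Task 2 = 19 − 13 = 6

6 hours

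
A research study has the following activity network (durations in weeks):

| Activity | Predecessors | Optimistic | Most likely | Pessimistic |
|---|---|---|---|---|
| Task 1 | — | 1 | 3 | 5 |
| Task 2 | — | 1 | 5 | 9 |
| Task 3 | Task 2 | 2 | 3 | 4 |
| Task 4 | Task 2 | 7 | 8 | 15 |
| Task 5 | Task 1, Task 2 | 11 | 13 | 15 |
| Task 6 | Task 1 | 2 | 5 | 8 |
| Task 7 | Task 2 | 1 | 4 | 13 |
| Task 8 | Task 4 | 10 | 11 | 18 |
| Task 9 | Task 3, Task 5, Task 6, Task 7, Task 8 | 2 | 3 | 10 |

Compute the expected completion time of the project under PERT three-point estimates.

30 weeks

te_Task 1 = (1 + 4·3 + 5)/6 = 18/6 = 3
te_Task 2 = (1 + 4·5 + 9)/6 = 30/6 = 5
te_Task 3 = (2 + 4·3 + 4)/6 = 18/6 = 3
te_Task 4 = (7 + 4·8 + 15)/6 = 54/6 = 9
te_Task 5 = (11 + 4·13 + 15)/6 = 78/6 = 13
te_Task 6 = (2 + 4·5 + 8)/6 = 30/6 = 5
te_Task 7 = (1 + 4·4 + 13)/6 = 30/6 = 5
te_Task 8 = (10 + 4·11 + 18)/6 = 72/6 = 12
te_Task 9 = (2 + 4·3 + 10)/6 = 24/6 = 4

Forward pass:
ES_Task 1 = 0; EF_Task 1 = 3
ES_Task 2 = 0; EF_Task 2 = 5
ES_Task 3 = 5; EF_Task 3 = 5+3 = 8
ES_Task 4 = 5; EF_Task 4 = 5+9 = 14
ES_Task 5 = max(EF_Task 1=3, EF_Task 2=5) = 5; EF_Task 5 = 5+13 = 18
ES_Task 6 = 3; EF_Task 6 = 3+5 = 8
ES_Task 7 = 5; EF_Task 7 = 5+5 = 10
ES_Task 8 = 14; EF_Task 8 = 14+12 = 26
ES_Task 9 = max(EF_Task 3=8, EF_Task 5=18, EF_Task 6=8, EF_Task 7=10, EF_Task 8=26) = 26; EF_Task 9 = 26+4 = 30
Expected project duration μ = 30 weeks. Critical path: Task 2 → Task 4 → Task 8 → Task 9.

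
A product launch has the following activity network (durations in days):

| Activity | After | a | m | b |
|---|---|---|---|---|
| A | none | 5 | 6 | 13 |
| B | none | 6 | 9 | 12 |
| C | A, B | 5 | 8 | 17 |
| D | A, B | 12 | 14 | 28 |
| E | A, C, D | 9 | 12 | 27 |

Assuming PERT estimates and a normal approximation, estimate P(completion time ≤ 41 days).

te_A = (5 + 4·6 + 13)/6 = 42/6 = 7; σ²_A = ((13−5)/6)² = 1.778
te_B = (6 + 4·9 + 12)/6 = 54/6 = 9; σ²_B = ((12−6)/6)² = 1.000
te_C = (5 + 4·8 + 17)/6 = 54/6 = 9; σ²_C = ((17−5)/6)² = 4.000
te_D = (12 + 4·14 + 28)/6 = 96/6 = 16; σ²_D = ((28−12)/6)² = 7.111
te_E = (9 + 4·12 + 27)/6 = 84/6 = 14; σ²_E = ((27−9)/6)² = 9.000

Forward pass:
ES_A = 0; EF_A = 7
ES_B = 0; EF_B = 9
ES_C = max(EF_A=7, EF_B=9) = 9; EF_C = 9+9 = 18
ES_D = max(EF_A=7, EF_B=9) = 9; EF_D = 9+16 = 25
ES_E = max(EF_A=7, EF_C=18, EF_D=25) = 25; EF_E = 25+14 = 39
Expected project duration μ = 39 days. Critical path: B → D → E.

Variance along critical path = 1.000 + 7.111 + 9.000 = 17.111; σ = √17.111 = 4.137 days.
Z = (41 − 39) / 4.137 = 0.483
P(T ≤ 41) = Φ(0.483) ≈ 0.686

0.686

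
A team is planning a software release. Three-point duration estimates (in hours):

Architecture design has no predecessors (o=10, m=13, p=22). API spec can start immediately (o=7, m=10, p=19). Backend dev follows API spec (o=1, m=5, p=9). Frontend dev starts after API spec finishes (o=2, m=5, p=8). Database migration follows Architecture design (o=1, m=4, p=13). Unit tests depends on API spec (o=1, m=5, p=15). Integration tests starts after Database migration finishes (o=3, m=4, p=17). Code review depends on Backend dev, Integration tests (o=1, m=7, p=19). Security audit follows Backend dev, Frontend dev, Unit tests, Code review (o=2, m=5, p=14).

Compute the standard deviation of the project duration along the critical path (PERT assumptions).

5.14 hours

te_Architecture design = (10 + 4·13 + 22)/6 = 84/6 = 14; σ²_Architecture design = ((22−10)/6)² = 4.000
te_API spec = (7 + 4·10 + 19)/6 = 66/6 = 11; σ²_API spec = ((19−7)/6)² = 4.000
te_Backend dev = (1 + 4·5 + 9)/6 = 30/6 = 5; σ²_Backend dev = ((9−1)/6)² = 1.778
te_Frontend dev = (2 + 4·5 + 8)/6 = 30/6 = 5; σ²_Frontend dev = ((8−2)/6)² = 1.000
te_Database migration = (1 + 4·4 + 13)/6 = 30/6 = 5; σ²_Database migration = ((13−1)/6)² = 4.000
te_Unit tests = (1 + 4·5 + 15)/6 = 36/6 = 6; σ²_Unit tests = ((15−1)/6)² = 5.444
te_Integration tests = (3 + 4·4 + 17)/6 = 36/6 = 6; σ²_Integration tests = ((17−3)/6)² = 5.444
te_Code review = (1 + 4·7 + 19)/6 = 48/6 = 8; σ²_Code review = ((19−1)/6)² = 9.000
te_Security audit = (2 + 4·5 + 14)/6 = 36/6 = 6; σ²_Security audit = ((14−2)/6)² = 4.000

Forward pass:
ES_Architecture design = 0; EF_Architecture design = 14
ES_API spec = 0; EF_API spec = 11
ES_Backend dev = 11; EF_Backend dev = 11+5 = 16
ES_Frontend dev = 11; EF_Frontend dev = 11+5 = 16
ES_Database migration = 14; EF_Database migration = 14+5 = 19
ES_Unit tests = 11; EF_Unit tests = 11+6 = 17
ES_Integration tests = 19; EF_Integration tests = 19+6 = 25
ES_Code review = max(EF_Backend dev=16, EF_Integration tests=25) = 25; EF_Code review = 25+8 = 33
ES_Security audit = max(EF_Backend dev=16, EF_Frontend dev=16, EF_Unit tests=17, EF_Code review=33) = 33; EF_Security audit = 33+6 = 39
Expected project duration μ = 39 hours. Critical path: Architecture design → Database migration → Integration tests → Code review → Security audit.

Variance along critical path = 4.000 + 4.000 + 5.444 + 9.000 + 4.000 = 26.444
σ = √26.444 = 5.142 hours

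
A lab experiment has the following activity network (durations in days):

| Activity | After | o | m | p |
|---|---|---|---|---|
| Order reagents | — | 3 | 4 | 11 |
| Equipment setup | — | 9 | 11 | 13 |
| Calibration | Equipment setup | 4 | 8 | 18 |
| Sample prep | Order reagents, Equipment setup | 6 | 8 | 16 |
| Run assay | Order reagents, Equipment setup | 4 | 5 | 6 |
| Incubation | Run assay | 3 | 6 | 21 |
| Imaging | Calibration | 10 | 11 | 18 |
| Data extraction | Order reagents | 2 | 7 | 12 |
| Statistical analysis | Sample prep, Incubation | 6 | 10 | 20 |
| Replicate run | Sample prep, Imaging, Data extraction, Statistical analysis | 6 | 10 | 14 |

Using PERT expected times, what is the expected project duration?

45 days

te_Order reagents = (3 + 4·4 + 11)/6 = 30/6 = 5
te_Equipment setup = (9 + 4·11 + 13)/6 = 66/6 = 11
te_Calibration = (4 + 4·8 + 18)/6 = 54/6 = 9
te_Sample prep = (6 + 4·8 + 16)/6 = 54/6 = 9
te_Run assay = (4 + 4·5 + 6)/6 = 30/6 = 5
te_Incubation = (3 + 4·6 + 21)/6 = 48/6 = 8
te_Imaging = (10 + 4·11 + 18)/6 = 72/6 = 12
te_Data extraction = (2 + 4·7 + 12)/6 = 42/6 = 7
te_Statistical analysis = (6 + 4·10 + 20)/6 = 66/6 = 11
te_Replicate run = (6 + 4·10 + 14)/6 = 60/6 = 10

Forward pass:
ES_Order reagents = 0; EF_Order reagents = 5
ES_Equipment setup = 0; EF_Equipment setup = 11
ES_Calibration = 11; EF_Calibration = 11+9 = 20
ES_Sample prep = max(EF_Order reagents=5, EF_Equipment setup=11) = 11; EF_Sample prep = 11+9 = 20
ES_Run assay = max(EF_Order reagents=5, EF_Equipment setup=11) = 11; EF_Run assay = 11+5 = 16
ES_Incubation = 16; EF_Incubation = 16+8 = 24
ES_Imaging = 20; EF_Imaging = 20+12 = 32
ES_Data extraction = 5; EF_Data extraction = 5+7 = 12
ES_Statistical analysis = max(EF_Sample prep=20, EF_Incubation=24) = 24; EF_Statistical analysis = 24+11 = 35
ES_Replicate run = max(EF_Sample prep=20, EF_Imaging=32, EF_Data extraction=12, EF_Statistical analysis=35) = 35; EF_Replicate run = 35+10 = 45
Expected project duration μ = 45 days. Critical path: Equipment setup → Run assay → Incubation → Statistical analysis → Replicate run.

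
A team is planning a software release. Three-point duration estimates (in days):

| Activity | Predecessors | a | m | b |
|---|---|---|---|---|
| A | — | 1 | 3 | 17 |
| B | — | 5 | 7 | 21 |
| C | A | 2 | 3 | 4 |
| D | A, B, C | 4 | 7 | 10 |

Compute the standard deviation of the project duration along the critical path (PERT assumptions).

2.85 days

te_A = (1 + 4·3 + 17)/6 = 30/6 = 5; σ²_A = ((17−1)/6)² = 7.111
te_B = (5 + 4·7 + 21)/6 = 54/6 = 9; σ²_B = ((21−5)/6)² = 7.111
te_C = (2 + 4·3 + 4)/6 = 18/6 = 3; σ²_C = ((4−2)/6)² = 0.111
te_D = (4 + 4·7 + 10)/6 = 42/6 = 7; σ²_D = ((10−4)/6)² = 1.000

Forward pass:
ES_A = 0; EF_A = 5
ES_B = 0; EF_B = 9
ES_C = 5; EF_C = 5+3 = 8
ES_D = max(EF_A=5, EF_B=9, EF_C=8) = 9; EF_D = 9+7 = 16
Expected project duration μ = 16 days. Critical path: B → D.

Variance along critical path = 7.111 + 1.000 = 8.111
σ = √8.111 = 2.848 days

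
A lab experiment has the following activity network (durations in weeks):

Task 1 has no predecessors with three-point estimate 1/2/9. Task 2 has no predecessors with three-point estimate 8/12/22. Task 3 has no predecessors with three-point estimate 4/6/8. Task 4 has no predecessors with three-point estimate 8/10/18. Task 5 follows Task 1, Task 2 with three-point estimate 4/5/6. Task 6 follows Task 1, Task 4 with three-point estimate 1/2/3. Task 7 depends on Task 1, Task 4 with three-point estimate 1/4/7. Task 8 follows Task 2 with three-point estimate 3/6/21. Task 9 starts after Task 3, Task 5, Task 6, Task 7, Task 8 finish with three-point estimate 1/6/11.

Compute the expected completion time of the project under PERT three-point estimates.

te_Task 1 = (1 + 4·2 + 9)/6 = 18/6 = 3
te_Task 2 = (8 + 4·12 + 22)/6 = 78/6 = 13
te_Task 3 = (4 + 4·6 + 8)/6 = 36/6 = 6
te_Task 4 = (8 + 4·10 + 18)/6 = 66/6 = 11
te_Task 5 = (4 + 4·5 + 6)/6 = 30/6 = 5
te_Task 6 = (1 + 4·2 + 3)/6 = 12/6 = 2
te_Task 7 = (1 + 4·4 + 7)/6 = 24/6 = 4
te_Task 8 = (3 + 4·6 + 21)/6 = 48/6 = 8
te_Task 9 = (1 + 4·6 + 11)/6 = 36/6 = 6

Forward pass:
ES_Task 1 = 0; EF_Task 1 = 3
ES_Task 2 = 0; EF_Task 2 = 13
ES_Task 3 = 0; EF_Task 3 = 6
ES_Task 4 = 0; EF_Task 4 = 11
ES_Task 5 = max(EF_Task 1=3, EF_Task 2=13) = 13; EF_Task 5 = 13+5 = 18
ES_Task 6 = max(EF_Task 1=3, EF_Task 4=11) = 11; EF_Task 6 = 11+2 = 13
ES_Task 7 = max(EF_Task 1=3, EF_Task 4=11) = 11; EF_Task 7 = 11+4 = 15
ES_Task 8 = 13; EF_Task 8 = 13+8 = 21
ES_Task 9 = max(EF_Task 3=6, EF_Task 5=18, EF_Task 6=13, EF_Task 7=15, EF_Task 8=21) = 21; EF_Task 9 = 21+6 = 27
Expected project duration μ = 27 weeks. Critical path: Task 2 → Task 8 → Task 9.

27 weeks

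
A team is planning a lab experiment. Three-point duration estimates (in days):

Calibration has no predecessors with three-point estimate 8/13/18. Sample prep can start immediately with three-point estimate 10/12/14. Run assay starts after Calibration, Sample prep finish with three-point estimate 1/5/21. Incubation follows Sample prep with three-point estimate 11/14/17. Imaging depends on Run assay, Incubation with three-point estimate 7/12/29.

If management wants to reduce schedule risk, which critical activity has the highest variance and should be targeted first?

te_Calibration = (8 + 4·13 + 18)/6 = 78/6 = 13; σ²_Calibration = ((18−8)/6)² = 2.778
te_Sample prep = (10 + 4·12 + 14)/6 = 72/6 = 12; σ²_Sample prep = ((14−10)/6)² = 0.444
te_Run assay = (1 + 4·5 + 21)/6 = 42/6 = 7; σ²_Run assay = ((21−1)/6)² = 11.111
te_Incubation = (11 + 4·14 + 17)/6 = 84/6 = 14; σ²_Incubation = ((17−11)/6)² = 1.000
te_Imaging = (7 + 4·12 + 29)/6 = 84/6 = 14; σ²_Imaging = ((29−7)/6)² = 13.444

Forward pass:
ES_Calibration = 0; EF_Calibration = 13
ES_Sample prep = 0; EF_Sample prep = 12
ES_Run assay = max(EF_Calibration=13, EF_Sample prep=12) = 13; EF_Run assay = 13+7 = 20
ES_Incubation = 12; EF_Incubation = 12+14 = 26
ES_Imaging = max(EF_Run assay=20, EF_Incubation=26) = 26; EF_Imaging = 26+14 = 40
Expected project duration μ = 40 days. Critical path: Sample prep → Incubation → Imaging.

Variances on critical path: σ²_Sample prep=0.444, σ²_Incubation=1.000, σ²_Imaging=13.444.
Largest is σ²_Imaging = 13.444.

Imaging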